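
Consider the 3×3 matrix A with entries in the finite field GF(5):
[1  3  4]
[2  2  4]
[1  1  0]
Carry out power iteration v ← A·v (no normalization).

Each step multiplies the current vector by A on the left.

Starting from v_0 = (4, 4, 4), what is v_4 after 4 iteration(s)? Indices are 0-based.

v_4 = (4, 4, 2)

v_0 = (4, 4, 4).
v_1 = A·v_0 = (2, 2, 3).
v_2 = A·v_1 = (0, 0, 4).
v_3 = A·v_2 = (1, 1, 0).
v_4 = A·v_3 = (4, 4, 2).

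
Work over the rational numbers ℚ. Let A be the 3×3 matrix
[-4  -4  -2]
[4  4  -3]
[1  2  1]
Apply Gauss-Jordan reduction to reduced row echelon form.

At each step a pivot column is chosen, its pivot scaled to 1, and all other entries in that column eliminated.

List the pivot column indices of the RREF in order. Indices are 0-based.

pivot columns: 0, 1, 2

[1] R0 /= -4  ⇒  (1, 1, 1/2)
     R1 -= 4·R0  ⇒  (0, 0, -5)
     R2 -= 1·R0  ⇒  (0, 1, 1/2)
[2] R1 <-> R2
[2] R1 /= 1  ⇒  (0, 1, 1/2)
     R0 -= 1·R1  ⇒  (1, 0, 0)
[3] R2 /= -5  ⇒  (0, 0, 1)
     R1 -= 1/2·R2  ⇒  (0, 1, 0)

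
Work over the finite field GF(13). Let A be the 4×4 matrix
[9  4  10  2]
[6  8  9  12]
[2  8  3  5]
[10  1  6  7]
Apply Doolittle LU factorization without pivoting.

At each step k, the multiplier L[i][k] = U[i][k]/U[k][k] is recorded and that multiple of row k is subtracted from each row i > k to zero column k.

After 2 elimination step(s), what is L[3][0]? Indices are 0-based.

L[3][0] = 4

[col 0] pivot 9
  R1 -= 5*R0 → (0, 1, 11, 2)  (L[1][0] := 5)
  R2 -= 6*R0 → (0, 10, 8, 6)  (L[2][0] := 6)
  R3 -= 4*R0 → (0, 11, 5, 12)  (L[3][0] := 4)
[col 1] pivot 1
  R2 -= 10*R1 → (0, 0, 2, 12)  (L[2][1] := 10)
  R3 -= 11*R1 → (0, 0, 1, 3)  (L[3][1] := 11)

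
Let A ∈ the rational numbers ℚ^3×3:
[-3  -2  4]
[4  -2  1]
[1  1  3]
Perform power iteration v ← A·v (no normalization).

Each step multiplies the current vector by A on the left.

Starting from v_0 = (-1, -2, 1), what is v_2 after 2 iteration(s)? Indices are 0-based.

v_2 = (-35, 42, 12)

v_0 = (-1, -2, 1).
v_1 = A·v_0 = (11, 1, 0).
v_2 = A·v_1 = (-35, 42, 12).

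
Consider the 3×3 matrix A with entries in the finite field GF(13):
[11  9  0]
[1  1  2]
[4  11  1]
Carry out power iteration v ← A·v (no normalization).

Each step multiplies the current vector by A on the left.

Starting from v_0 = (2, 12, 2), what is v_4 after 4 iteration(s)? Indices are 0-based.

v_0 = (2, 12, 2).
v_1 = A·v_0 = (0, 5, 12).
v_2 = A·v_1 = (6, 3, 2).
v_3 = A·v_2 = (2, 0, 7).
v_4 = A·v_3 = (9, 3, 2).

v_4 = (9, 3, 2)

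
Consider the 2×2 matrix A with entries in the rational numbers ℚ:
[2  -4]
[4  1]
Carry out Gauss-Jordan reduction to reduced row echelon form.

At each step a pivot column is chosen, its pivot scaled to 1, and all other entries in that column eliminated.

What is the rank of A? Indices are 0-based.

step 1: normalize row 0 (÷2) = (1, -2)
  row 1: subtract 4×row0 = (0, 9)
step 2: normalize row 1 (÷9) = (0, 1)
  row 0: subtract -2×row1 = (1, 0)

rank = 2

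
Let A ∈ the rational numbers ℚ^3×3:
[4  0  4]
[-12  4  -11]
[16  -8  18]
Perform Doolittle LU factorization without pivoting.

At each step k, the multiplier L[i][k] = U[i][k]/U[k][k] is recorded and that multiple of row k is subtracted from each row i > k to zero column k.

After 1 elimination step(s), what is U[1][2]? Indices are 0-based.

U[1][2] = 1

Step 1: pivot at (0,0) is 4.
  row1 ← row1 − (-3)·row0  ⇒  L[1][0]=-3, U row1=(0, 4, 1)
  row2 ← row2 − (4)·row0  ⇒  L[2][0]=4, U row2=(0, -8, 2)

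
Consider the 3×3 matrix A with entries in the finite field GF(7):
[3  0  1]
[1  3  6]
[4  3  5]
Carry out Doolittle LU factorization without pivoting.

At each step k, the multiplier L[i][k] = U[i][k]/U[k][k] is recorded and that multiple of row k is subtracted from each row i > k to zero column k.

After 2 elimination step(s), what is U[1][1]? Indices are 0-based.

[col 0] pivot 3
  R1 -= 5*R0 → (0, 3, 1)  (L[1][0] := 5)
  R2 -= 6*R0 → (0, 3, 6)  (L[2][0] := 6)
[col 1] pivot 3
  R2 -= 1*R1 → (0, 0, 5)  (L[2][1] := 1)

U[1][1] = 3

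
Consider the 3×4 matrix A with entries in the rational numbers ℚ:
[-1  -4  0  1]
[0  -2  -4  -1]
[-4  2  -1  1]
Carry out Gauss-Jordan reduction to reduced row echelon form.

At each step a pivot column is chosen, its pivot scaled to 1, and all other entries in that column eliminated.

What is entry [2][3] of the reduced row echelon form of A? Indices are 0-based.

M[2][3] = 12/37

[1] R0 /= -1  ⇒  (1, 4, 0, -1)
     R2 -= -4·R0  ⇒  (0, 18, -1, -3)
[2] R1 /= -2  ⇒  (0, 1, 2, 1/2)
     R0 -= 4·R1  ⇒  (1, 0, -8, -3)
     R2 -= 18·R1  ⇒  (0, 0, -37, -12)
[3] R2 /= -37  ⇒  (0, 0, 1, 12/37)
     R0 -= -8·R2  ⇒  (1, 0, 0, -15/37)
     R1 -= 2·R2  ⇒  (0, 1, 0, -11/74)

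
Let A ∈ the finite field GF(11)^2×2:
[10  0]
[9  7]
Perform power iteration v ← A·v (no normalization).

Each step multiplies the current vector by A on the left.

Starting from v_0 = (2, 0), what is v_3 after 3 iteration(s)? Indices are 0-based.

v_3 = (9, 4)

v_0 = (2, 0).
v_1 = A·v_0 = (9, 7).
v_2 = A·v_1 = (2, 9).
v_3 = A·v_2 = (9, 4).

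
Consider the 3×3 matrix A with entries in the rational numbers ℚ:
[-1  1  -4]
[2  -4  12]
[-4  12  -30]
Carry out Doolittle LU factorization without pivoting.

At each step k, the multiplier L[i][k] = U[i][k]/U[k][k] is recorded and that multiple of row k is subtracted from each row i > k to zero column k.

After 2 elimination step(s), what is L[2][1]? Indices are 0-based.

L[2][1] = -4

Step 1: pivot at (0,0) is -1.
  row1 ← row1 − (-2)·row0  ⇒  L[1][0]=-2, U row1=(0, -2, 4)
  row2 ← row2 − (4)·row0  ⇒  L[2][0]=4, U row2=(0, 8, -14)
Step 2: pivot at (1,1) is -2.
  row2 ← row2 − (-4)·row1  ⇒  L[2][1]=-4, U row2=(0, 0, 2)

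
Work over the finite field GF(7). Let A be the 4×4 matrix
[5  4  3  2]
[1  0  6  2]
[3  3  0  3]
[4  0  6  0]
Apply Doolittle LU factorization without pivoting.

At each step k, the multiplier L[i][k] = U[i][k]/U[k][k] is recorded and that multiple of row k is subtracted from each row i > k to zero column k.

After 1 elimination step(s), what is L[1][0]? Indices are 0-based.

Step 1: pivot at (0,0) is 5.
  row1 ← row1 − (3)·row0  ⇒  L[1][0]=3, U row1=(0, 2, 4, 3)
  row2 ← row2 − (2)·row0  ⇒  L[2][0]=2, U row2=(0, 2, 1, 6)
  row3 ← row3 − (5)·row0  ⇒  L[3][0]=5, U row3=(0, 1, 5, 4)

L[1][0] = 3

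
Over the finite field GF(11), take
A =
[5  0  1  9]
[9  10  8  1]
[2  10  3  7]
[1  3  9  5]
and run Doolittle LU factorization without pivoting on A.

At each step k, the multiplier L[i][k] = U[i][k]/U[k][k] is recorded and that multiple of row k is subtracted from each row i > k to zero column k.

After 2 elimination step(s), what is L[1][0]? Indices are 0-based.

[col 0] pivot 5
  R1 -= 4*R0 → (0, 10, 4, 9)  (L[1][0] := 4)
  R2 -= 7*R0 → (0, 10, 7, 10)  (L[2][0] := 7)
  R3 -= 9*R0 → (0, 3, 0, 1)  (L[3][0] := 9)
[col 1] pivot 10
  R2 -= 1*R1 → (0, 0, 3, 1)  (L[2][1] := 1)
  R3 -= 8*R1 → (0, 0, 1, 6)  (L[3][1] := 8)

L[1][0] = 4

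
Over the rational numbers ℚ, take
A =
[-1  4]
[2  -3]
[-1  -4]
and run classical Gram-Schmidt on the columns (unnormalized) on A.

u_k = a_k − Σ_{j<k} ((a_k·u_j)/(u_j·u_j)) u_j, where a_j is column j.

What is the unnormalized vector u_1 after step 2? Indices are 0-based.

Step 1: u_0 = a_0 = (-1, 2, -1).
Step 2: u_1 = a_1 − (-1)·u_0 = (3, -1, -5).

u_1 = (3, -1, -5)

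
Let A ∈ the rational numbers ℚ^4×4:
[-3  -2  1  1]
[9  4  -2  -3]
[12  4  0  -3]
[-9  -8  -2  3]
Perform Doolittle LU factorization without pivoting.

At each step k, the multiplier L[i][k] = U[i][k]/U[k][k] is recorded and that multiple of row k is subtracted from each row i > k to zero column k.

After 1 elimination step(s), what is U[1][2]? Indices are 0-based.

k=0: U[0][0]=-3
  eliminate (1,0): mult=-3, new row 1: (0, -2, 1, 0); set L[1][0]=-3
  eliminate (2,0): mult=-4, new row 2: (0, -4, 4, 1); set L[2][0]=-4
  eliminate (3,0): mult=3, new row 3: (0, -2, -5, 0); set L[3][0]=3

U[1][2] = 1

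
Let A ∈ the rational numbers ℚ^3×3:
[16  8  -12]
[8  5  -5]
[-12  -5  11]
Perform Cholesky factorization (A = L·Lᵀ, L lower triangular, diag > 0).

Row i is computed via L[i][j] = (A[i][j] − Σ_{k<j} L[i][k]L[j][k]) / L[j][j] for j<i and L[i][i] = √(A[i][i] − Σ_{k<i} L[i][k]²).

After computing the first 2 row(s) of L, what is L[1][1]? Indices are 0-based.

Step 1: L[0][0] = √(16) = 4.
  L[1][0] = (8) / L[0][0] = 2.
Step 2: L[1][1] = √(1) = 1.

L[1][1] = 1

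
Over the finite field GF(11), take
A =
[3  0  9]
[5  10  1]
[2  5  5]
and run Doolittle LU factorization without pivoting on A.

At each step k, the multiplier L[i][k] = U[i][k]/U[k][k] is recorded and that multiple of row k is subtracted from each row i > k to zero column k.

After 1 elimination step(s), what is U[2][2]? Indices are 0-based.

[col 0] pivot 3
  R1 -= 9*R0 → (0, 10, 8)  (L[1][0] := 9)
  R2 -= 8*R0 → (0, 5, 10)  (L[2][0] := 8)

U[2][2] = 10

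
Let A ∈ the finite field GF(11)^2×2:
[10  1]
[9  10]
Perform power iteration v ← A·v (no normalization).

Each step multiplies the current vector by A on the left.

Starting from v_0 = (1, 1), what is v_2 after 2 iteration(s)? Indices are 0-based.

v_0 = (1, 1).
v_1 = A·v_0 = (0, 8).
v_2 = A·v_1 = (8, 3).

v_2 = (8, 3)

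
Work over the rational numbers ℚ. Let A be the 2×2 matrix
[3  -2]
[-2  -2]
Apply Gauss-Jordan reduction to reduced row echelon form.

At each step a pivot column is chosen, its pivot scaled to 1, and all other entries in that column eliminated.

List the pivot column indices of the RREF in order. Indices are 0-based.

[1] R0 /= 3  ⇒  (1, -2/3)
     R1 -= -2·R0  ⇒  (0, -10/3)
[2] R1 /= -10/3  ⇒  (0, 1)
     R0 -= -2/3·R1  ⇒  (1, 0)

pivot columns: 0, 1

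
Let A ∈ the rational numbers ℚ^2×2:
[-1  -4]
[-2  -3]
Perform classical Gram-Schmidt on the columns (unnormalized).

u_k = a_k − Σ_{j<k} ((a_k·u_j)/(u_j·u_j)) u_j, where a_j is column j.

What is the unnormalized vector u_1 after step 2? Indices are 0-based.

Step 1: u_0 = a_0 = (-1, -2).
Step 2: u_1 = a_1 − (2)·u_0 = (-2, 1).

u_1 = (-2, 1)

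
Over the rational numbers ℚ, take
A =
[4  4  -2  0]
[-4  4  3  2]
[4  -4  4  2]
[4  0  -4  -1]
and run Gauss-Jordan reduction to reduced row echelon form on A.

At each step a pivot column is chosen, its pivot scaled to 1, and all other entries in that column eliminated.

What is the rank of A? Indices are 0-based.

rank = 4

[1] R0 /= 4  ⇒  (1, 1, -1/2, 0)
     R1 -= -4·R0  ⇒  (0, 8, 1, 2)
     R2 -= 4·R0  ⇒  (0, -8, 6, 2)
     R3 -= 4·R0  ⇒  (0, -4, -2, -1)
[2] R1 /= 8  ⇒  (0, 1, 1/8, 1/4)
     R0 -= 1·R1  ⇒  (1, 0, -5/8, -1/4)
     R2 -= -8·R1  ⇒  (0, 0, 7, 4)
     R3 -= -4·R1  ⇒  (0, 0, -3/2, 0)
[3] R2 /= 7  ⇒  (0, 0, 1, 4/7)
     R0 -= -5/8·R2  ⇒  (1, 0, 0, 3/28)
     R1 -= 1/8·R2  ⇒  (0, 1, 0, 5/28)
     R3 -= -3/2·R2  ⇒  (0, 0, 0, 6/7)
[4] R3 /= 6/7  ⇒  (0, 0, 0, 1)
     R0 -= 3/28·R3  ⇒  (1, 0, 0, 0)
     R1 -= 5/28·R3  ⇒  (0, 1, 0, 0)
     R2 -= 4/7·R3  ⇒  (0, 0, 1, 0)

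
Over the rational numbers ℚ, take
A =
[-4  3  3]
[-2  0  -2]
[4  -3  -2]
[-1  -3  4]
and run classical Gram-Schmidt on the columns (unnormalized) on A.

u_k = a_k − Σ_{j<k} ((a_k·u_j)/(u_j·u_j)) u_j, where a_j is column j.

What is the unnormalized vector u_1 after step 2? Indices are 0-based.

Step 1: u_0 = a_0 = (-4, -2, 4, -1).
Step 2: u_1 = a_1 − (-21/37)·u_0 = (27/37, -42/37, -27/37, -132/37).

u_1 = (27/37, -42/37, -27/37, -132/37)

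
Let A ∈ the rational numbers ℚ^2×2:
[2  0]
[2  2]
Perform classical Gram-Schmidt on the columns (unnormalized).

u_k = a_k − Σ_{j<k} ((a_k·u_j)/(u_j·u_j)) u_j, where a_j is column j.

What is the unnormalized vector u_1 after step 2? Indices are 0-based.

u_1 = (-1, 1)

Step 1: u_0 = a_0 = (2, 2).
Step 2: u_1 = a_1 − (1/2)·u_0 = (-1, 1).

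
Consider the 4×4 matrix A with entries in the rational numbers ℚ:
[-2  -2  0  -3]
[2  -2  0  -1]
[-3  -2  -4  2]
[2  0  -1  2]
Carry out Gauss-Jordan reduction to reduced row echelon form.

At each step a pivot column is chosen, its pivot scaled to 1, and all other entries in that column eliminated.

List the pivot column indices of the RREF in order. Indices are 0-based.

pivot columns: 0, 1, 2, 3

pivot(0,0)=-2: scale R0 → (1, 1, 0, 3/2)
  clear (1,0): R1 −= (2)R0 → (0, -4, 0, -4)
  clear (2,0): R2 −= (-3)R0 → (0, 1, -4, 13/2)
  clear (3,0): R3 −= (2)R0 → (0, -2, -1, -1)
pivot(1,1)=-4: scale R1 → (0, 1, 0, 1)
  clear (0,1): R0 −= (1)R1 → (1, 0, 0, 1/2)
  clear (2,1): R2 −= (1)R1 → (0, 0, -4, 11/2)
  clear (3,1): R3 −= (-2)R1 → (0, 0, -1, 1)
pivot(2,2)=-4: scale R2 → (0, 0, 1, -11/8)
  clear (3,2): R3 −= (-1)R2 → (0, 0, 0, -3/8)
pivot(3,3)=-3/8: scale R3 → (0, 0, 0, 1)
  clear (0,3): R0 −= (1/2)R3 → (1, 0, 0, 0)
  clear (1,3): R1 −= (1)R3 → (0, 1, 0, 0)
  clear (2,3): R2 −= (-11/8)R3 → (0, 0, 1, 0)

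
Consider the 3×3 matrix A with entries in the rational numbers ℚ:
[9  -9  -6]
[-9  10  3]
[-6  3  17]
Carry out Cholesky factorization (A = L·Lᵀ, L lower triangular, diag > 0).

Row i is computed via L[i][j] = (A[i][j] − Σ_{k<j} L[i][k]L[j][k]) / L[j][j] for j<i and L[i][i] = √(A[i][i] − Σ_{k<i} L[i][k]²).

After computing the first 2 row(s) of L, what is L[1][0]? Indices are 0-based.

L[1][0] = -3

Step 1: L[0][0] = √(9) = 3.
  L[1][0] = (-9) / L[0][0] = -3.
Step 2: L[1][1] = √(1) = 1.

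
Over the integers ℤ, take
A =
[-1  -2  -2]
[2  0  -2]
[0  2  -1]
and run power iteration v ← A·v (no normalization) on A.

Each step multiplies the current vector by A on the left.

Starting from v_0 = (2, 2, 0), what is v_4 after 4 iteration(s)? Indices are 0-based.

v_4 = (102, 172, -12)

v_0 = (2, 2, 0).
v_1 = A·v_0 = (-6, 4, 4).
v_2 = A·v_1 = (-10, -20, 4).
v_3 = A·v_2 = (42, -28, -44).
v_4 = A·v_3 = (102, 172, -12).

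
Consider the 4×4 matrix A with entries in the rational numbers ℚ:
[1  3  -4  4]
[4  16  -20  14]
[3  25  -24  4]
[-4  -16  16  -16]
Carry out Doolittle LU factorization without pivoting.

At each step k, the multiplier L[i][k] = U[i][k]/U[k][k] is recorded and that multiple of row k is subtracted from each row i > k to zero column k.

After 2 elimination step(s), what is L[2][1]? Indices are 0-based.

Step 1: pivot at (0,0) is 1.
  row1 ← row1 − (4)·row0  ⇒  L[1][0]=4, U row1=(0, 4, -4, -2)
  row2 ← row2 − (3)·row0  ⇒  L[2][0]=3, U row2=(0, 16, -12, -8)
  row3 ← row3 − (-4)·row0  ⇒  L[3][0]=-4, U row3=(0, -4, 0, 0)
Step 2: pivot at (1,1) is 4.
  row2 ← row2 − (4)·row1  ⇒  L[2][1]=4, U row2=(0, 0, 4, 0)
  row3 ← row3 − (-1)·row1  ⇒  L[3][1]=-1, U row3=(0, 0, -4, -2)

L[2][1] = 4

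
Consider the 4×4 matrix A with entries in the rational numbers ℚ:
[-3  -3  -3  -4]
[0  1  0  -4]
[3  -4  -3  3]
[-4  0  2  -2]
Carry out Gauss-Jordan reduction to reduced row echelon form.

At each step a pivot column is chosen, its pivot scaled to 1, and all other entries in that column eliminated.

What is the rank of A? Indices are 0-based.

[1] R0 /= -3  ⇒  (1, 1, 1, 4/3)
     R2 -= 3·R0  ⇒  (0, -7, -6, -1)
     R3 -= -4·R0  ⇒  (0, 4, 6, 10/3)
[2] R1 /= 1  ⇒  (0, 1, 0, -4)
     R0 -= 1·R1  ⇒  (1, 0, 1, 16/3)
     R2 -= -7·R1  ⇒  (0, 0, -6, -29)
     R3 -= 4·R1  ⇒  (0, 0, 6, 58/3)
[3] R2 /= -6  ⇒  (0, 0, 1, 29/6)
     R0 -= 1·R2  ⇒  (1, 0, 0, 1/2)
     R3 -= 6·R2  ⇒  (0, 0, 0, -29/3)
[4] R3 /= -29/3  ⇒  (0, 0, 0, 1)
     R0 -= 1/2·R3  ⇒  (1, 0, 0, 0)
     R1 -= -4·R3  ⇒  (0, 1, 0, 0)
     R2 -= 29/6·R3  ⇒  (0, 0, 1, 0)

rank = 4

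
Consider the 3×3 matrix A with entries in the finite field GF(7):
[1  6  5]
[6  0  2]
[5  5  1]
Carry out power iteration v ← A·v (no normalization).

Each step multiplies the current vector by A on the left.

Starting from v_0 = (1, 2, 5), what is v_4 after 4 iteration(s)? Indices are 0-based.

v_4 = (6, 5, 4)

v_0 = (1, 2, 5).
v_1 = A·v_0 = (3, 2, 6).
v_2 = A·v_1 = (3, 2, 3).
v_3 = A·v_2 = (2, 3, 0).
v_4 = A·v_3 = (6, 5, 4).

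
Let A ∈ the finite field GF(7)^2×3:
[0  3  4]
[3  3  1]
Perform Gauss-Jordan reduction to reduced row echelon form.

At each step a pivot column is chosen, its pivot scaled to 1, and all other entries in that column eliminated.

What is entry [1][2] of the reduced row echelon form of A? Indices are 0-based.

M[1][2] = 6

step 1: exchange rows 0,1
step 1: normalize row 0 (÷3) = (1, 1, 5)
step 2: normalize row 1 (÷3) = (0, 1, 6)
  row 0: subtract 1×row1 = (1, 0, 6)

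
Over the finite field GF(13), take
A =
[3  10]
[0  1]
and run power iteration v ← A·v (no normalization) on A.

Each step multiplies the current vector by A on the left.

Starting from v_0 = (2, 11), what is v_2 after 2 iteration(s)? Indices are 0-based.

v_0 = (2, 11).
v_1 = A·v_0 = (12, 11).
v_2 = A·v_1 = (3, 11).

v_2 = (3, 11)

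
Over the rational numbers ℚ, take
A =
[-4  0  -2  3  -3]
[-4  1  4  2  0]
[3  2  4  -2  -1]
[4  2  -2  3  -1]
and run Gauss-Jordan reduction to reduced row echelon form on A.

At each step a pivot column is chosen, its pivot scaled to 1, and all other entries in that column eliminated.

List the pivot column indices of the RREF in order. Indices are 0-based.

pivot(0,0)=-4: scale R0 → (1, 0, 1/2, -3/4, 3/4)
  clear (1,0): R1 −= (-4)R0 → (0, 1, 6, -1, 3)
  clear (2,0): R2 −= (3)R0 → (0, 2, 5/2, 1/4, -13/4)
  clear (3,0): R3 −= (4)R0 → (0, 2, -4, 6, -4)
pivot(1,1)=1: scale R1 → (0, 1, 6, -1, 3)
  clear (2,1): R2 −= (2)R1 → (0, 0, -19/2, 9/4, -37/4)
  clear (3,1): R3 −= (2)R1 → (0, 0, -16, 8, -10)
pivot(2,2)=-19/2: scale R2 → (0, 0, 1, -9/38, 37/38)
  clear (0,2): R0 −= (1/2)R2 → (1, 0, 0, -12/19, 5/19)
  clear (1,2): R1 −= (6)R2 → (0, 1, 0, 8/19, -54/19)
  clear (3,2): R3 −= (-16)R2 → (0, 0, 0, 80/19, 106/19)
pivot(3,3)=80/19: scale R3 → (0, 0, 0, 1, 53/40)
  clear (0,3): R0 −= (-12/19)R3 → (1, 0, 0, 0, 11/10)
  clear (1,3): R1 −= (8/19)R3 → (0, 1, 0, 0, -17/5)
  clear (2,3): R2 −= (-9/38)R3 → (0, 0, 1, 0, 103/80)

pivot columns: 0, 1, 2, 3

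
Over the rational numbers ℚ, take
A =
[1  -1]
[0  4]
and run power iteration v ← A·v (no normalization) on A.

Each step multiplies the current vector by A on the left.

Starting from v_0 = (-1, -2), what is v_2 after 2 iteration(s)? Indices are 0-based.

v_0 = (-1, -2).
v_1 = A·v_0 = (1, -8).
v_2 = A·v_1 = (9, -32).

v_2 = (9, -32)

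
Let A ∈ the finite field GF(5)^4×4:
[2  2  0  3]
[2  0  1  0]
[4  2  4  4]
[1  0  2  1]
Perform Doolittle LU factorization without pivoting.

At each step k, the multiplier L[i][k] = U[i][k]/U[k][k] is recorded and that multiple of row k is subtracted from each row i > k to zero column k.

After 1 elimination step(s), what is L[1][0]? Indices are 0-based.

L[1][0] = 1

k=0: U[0][0]=2
  eliminate (1,0): mult=1, new row 1: (0, 3, 1, 2); set L[1][0]=1
  eliminate (2,0): mult=2, new row 2: (0, 3, 4, 3); set L[2][0]=2
  eliminate (3,0): mult=3, new row 3: (0, 4, 2, 2); set L[3][0]=3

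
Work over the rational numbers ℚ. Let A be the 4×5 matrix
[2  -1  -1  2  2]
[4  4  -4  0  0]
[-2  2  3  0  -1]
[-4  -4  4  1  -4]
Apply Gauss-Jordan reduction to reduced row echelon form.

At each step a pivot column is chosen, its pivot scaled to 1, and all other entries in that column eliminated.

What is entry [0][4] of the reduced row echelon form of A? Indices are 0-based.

M[0][4] = 48/7

[1] R0 /= 2  ⇒  (1, -1/2, -1/2, 1, 1)
     R1 -= 4·R0  ⇒  (0, 6, -2, -4, -4)
     R2 -= -2·R0  ⇒  (0, 1, 2, 2, 1)
     R3 -= -4·R0  ⇒  (0, -6, 2, 5, 0)
[2] R1 /= 6  ⇒  (0, 1, -1/3, -2/3, -2/3)
     R0 -= -1/2·R1  ⇒  (1, 0, -2/3, 2/3, 2/3)
     R2 -= 1·R1  ⇒  (0, 0, 7/3, 8/3, 5/3)
     R3 -= -6·R1  ⇒  (0, 0, 0, 1, -4)
[3] R2 /= 7/3  ⇒  (0, 0, 1, 8/7, 5/7)
     R0 -= -2/3·R2  ⇒  (1, 0, 0, 10/7, 8/7)
     R1 -= -1/3·R2  ⇒  (0, 1, 0, -2/7, -3/7)
[4] R3 /= 1  ⇒  (0, 0, 0, 1, -4)
     R0 -= 10/7·R3  ⇒  (1, 0, 0, 0, 48/7)
     R1 -= -2/7·R3  ⇒  (0, 1, 0, 0, -11/7)
     R2 -= 8/7·R3  ⇒  (0, 0, 1, 0, 37/7)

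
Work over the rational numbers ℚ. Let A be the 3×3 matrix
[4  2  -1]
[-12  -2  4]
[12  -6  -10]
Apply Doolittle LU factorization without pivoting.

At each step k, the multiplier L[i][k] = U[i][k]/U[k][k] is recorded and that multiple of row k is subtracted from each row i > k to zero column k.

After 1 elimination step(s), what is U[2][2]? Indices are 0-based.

[col 0] pivot 4
  R1 -= -3*R0 → (0, 4, 1)  (L[1][0] := -3)
  R2 -= 3*R0 → (0, -12, -7)  (L[2][0] := 3)

U[2][2] = -7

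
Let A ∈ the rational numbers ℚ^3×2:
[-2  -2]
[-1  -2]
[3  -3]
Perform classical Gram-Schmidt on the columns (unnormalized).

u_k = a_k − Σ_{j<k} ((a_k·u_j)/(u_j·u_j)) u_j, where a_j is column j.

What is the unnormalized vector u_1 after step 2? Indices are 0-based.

u_1 = (-17/7, -31/14, -33/14)

Step 1: u_0 = a_0 = (-2, -1, 3).
Step 2: u_1 = a_1 − (-3/14)·u_0 = (-17/7, -31/14, -33/14).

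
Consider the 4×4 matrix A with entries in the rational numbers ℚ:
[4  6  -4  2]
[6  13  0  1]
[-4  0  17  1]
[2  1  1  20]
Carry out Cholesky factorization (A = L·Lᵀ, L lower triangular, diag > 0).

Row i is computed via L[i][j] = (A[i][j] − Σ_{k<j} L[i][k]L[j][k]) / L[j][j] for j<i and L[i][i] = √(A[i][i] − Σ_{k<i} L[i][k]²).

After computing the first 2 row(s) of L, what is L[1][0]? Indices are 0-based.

Step 1: L[0][0] = √(4) = 2.
  L[1][0] = (6) / L[0][0] = 3.
Step 2: L[1][1] = √(4) = 2.

L[1][0] = 3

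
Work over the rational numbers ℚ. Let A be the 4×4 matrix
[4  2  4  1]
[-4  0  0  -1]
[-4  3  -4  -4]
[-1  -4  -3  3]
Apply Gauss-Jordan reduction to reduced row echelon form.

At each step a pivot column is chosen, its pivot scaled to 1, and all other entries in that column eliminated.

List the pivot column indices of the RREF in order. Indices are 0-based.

pivot columns: 0, 1, 2, 3

pivot(0,0)=4: scale R0 → (1, 1/2, 1, 1/4)
  clear (1,0): R1 −= (-4)R0 → (0, 2, 4, 0)
  clear (2,0): R2 −= (-4)R0 → (0, 5, 0, -3)
  clear (3,0): R3 −= (-1)R0 → (0, -7/2, -2, 13/4)
pivot(1,1)=2: scale R1 → (0, 1, 2, 0)
  clear (0,1): R0 −= (1/2)R1 → (1, 0, 0, 1/4)
  clear (2,1): R2 −= (5)R1 → (0, 0, -10, -3)
  clear (3,1): R3 −= (-7/2)R1 → (0, 0, 5, 13/4)
pivot(2,2)=-10: scale R2 → (0, 0, 1, 3/10)
  clear (1,2): R1 −= (2)R2 → (0, 1, 0, -3/5)
  clear (3,2): R3 −= (5)R2 → (0, 0, 0, 7/4)
pivot(3,3)=7/4: scale R3 → (0, 0, 0, 1)
  clear (0,3): R0 −= (1/4)R3 → (1, 0, 0, 0)
  clear (1,3): R1 −= (-3/5)R3 → (0, 1, 0, 0)
  clear (2,3): R2 −= (3/10)R3 → (0, 0, 1, 0)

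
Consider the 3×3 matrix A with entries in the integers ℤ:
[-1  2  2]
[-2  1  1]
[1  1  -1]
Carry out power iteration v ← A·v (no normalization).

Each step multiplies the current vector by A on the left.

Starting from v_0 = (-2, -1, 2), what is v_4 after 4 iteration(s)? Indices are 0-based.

v_4 = (-40, -44, 56)

v_0 = (-2, -1, 2).
v_1 = A·v_0 = (4, 5, -5).
v_2 = A·v_1 = (-4, -8, 14).
v_3 = A·v_2 = (16, 14, -26).
v_4 = A·v_3 = (-40, -44, 56).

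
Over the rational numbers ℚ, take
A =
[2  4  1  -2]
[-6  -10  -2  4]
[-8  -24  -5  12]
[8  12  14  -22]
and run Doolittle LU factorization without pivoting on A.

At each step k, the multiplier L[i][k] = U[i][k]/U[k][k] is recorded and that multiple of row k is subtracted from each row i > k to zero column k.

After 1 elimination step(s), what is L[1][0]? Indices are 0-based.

L[1][0] = -3

k=0: U[0][0]=2
  eliminate (1,0): mult=-3, new row 1: (0, 2, 1, -2); set L[1][0]=-3
  eliminate (2,0): mult=-4, new row 2: (0, -8, -1, 4); set L[2][0]=-4
  eliminate (3,0): mult=4, new row 3: (0, -4, 10, -14); set L[3][0]=4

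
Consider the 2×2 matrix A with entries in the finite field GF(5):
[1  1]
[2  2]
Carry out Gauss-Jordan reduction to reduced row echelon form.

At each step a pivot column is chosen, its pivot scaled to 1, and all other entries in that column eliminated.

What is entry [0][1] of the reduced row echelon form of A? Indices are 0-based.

M[0][1] = 1

[1] R0 /= 1  ⇒  (1, 1)
     R1 -= 2·R0  ⇒  (0, 0)
column 1 empty below row 1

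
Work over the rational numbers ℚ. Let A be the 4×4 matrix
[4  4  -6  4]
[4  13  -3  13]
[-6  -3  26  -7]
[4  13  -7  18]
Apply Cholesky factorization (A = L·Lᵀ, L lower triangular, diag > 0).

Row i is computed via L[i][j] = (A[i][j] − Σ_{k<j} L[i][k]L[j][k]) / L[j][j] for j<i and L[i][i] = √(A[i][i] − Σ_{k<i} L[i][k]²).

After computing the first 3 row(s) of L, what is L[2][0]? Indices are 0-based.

Step 1: L[0][0] = √(4) = 2.
  L[1][0] = (4) / L[0][0] = 2.
Step 2: L[1][1] = √(9) = 3.
  L[2][0] = (-6) / L[0][0] = -3.
  L[2][1] = (3) / L[1][1] = 1.
Step 3: L[2][2] = √(16) = 4.

L[2][0] = -3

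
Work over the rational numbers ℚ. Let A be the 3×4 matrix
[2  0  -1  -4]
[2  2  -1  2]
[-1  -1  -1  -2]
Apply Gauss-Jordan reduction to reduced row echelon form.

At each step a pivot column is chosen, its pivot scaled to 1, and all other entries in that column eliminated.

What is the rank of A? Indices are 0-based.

rank = 3

pivot(0,0)=2: scale R0 → (1, 0, -1/2, -2)
  clear (1,0): R1 −= (2)R0 → (0, 2, 0, 6)
  clear (2,0): R2 −= (-1)R0 → (0, -1, -3/2, -4)
pivot(1,1)=2: scale R1 → (0, 1, 0, 3)
  clear (2,1): R2 −= (-1)R1 → (0, 0, -3/2, -1)
pivot(2,2)=-3/2: scale R2 → (0, 0, 1, 2/3)
  clear (0,2): R0 −= (-1/2)R2 → (1, 0, 0, -5/3)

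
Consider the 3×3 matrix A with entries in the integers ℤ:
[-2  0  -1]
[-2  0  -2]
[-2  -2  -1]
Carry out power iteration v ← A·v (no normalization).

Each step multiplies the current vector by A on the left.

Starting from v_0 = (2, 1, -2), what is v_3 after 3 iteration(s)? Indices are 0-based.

v_0 = (2, 1, -2).
v_1 = A·v_0 = (-2, 0, -4).
v_2 = A·v_1 = (8, 12, 8).
v_3 = A·v_2 = (-24, -32, -48).

v_3 = (-24, -32, -48)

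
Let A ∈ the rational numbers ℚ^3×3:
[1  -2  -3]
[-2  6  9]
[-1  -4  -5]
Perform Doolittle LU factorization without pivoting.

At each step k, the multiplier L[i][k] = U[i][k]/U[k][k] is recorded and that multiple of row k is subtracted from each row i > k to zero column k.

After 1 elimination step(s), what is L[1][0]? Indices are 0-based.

Step 1: pivot at (0,0) is 1.
  row1 ← row1 − (-2)·row0  ⇒  L[1][0]=-2, U row1=(0, 2, 3)
  row2 ← row2 − (-1)·row0  ⇒  L[2][0]=-1, U row2=(0, -6, -8)

L[1][0] = -2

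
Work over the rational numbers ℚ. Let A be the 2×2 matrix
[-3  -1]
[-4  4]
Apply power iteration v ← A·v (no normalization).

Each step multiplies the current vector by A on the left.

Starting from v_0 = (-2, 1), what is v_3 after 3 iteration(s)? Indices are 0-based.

v_3 = (53, 220)

v_0 = (-2, 1).
v_1 = A·v_0 = (5, 12).
v_2 = A·v_1 = (-27, 28).
v_3 = A·v_2 = (53, 220).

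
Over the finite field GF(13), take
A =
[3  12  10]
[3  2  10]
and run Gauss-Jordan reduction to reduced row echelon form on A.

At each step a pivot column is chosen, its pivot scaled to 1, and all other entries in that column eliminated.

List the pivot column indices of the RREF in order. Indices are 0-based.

[1] R0 /= 3  ⇒  (1, 4, 12)
     R1 -= 3·R0  ⇒  (0, 3, 0)
[2] R1 /= 3  ⇒  (0, 1, 0)
     R0 -= 4·R1  ⇒  (1, 0, 12)

pivot columns: 0, 1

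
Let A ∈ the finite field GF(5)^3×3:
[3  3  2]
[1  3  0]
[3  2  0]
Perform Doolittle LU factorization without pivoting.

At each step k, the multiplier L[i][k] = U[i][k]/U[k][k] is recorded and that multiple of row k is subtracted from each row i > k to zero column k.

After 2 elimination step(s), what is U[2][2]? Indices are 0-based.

U[2][2] = 1

k=0: U[0][0]=3
  eliminate (1,0): mult=2, new row 1: (0, 2, 1); set L[1][0]=2
  eliminate (2,0): mult=1, new row 2: (0, 4, 3); set L[2][0]=1
k=1: U[1][1]=2
  eliminate (2,1): mult=2, new row 2: (0, 0, 1); set L[2][1]=2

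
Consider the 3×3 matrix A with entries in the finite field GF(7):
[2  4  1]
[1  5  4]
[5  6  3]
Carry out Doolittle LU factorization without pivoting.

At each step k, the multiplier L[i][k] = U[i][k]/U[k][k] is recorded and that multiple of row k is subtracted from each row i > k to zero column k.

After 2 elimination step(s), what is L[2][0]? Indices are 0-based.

L[2][0] = 6

k=0: U[0][0]=2
  eliminate (1,0): mult=4, new row 1: (0, 3, 0); set L[1][0]=4
  eliminate (2,0): mult=6, new row 2: (0, 3, 4); set L[2][0]=6
k=1: U[1][1]=3
  eliminate (2,1): mult=1, new row 2: (0, 0, 4); set L[2][1]=1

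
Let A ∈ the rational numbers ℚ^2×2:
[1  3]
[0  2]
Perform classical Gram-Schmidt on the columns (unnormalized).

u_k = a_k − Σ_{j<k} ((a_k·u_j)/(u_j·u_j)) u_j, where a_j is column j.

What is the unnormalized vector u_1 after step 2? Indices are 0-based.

Step 1: u_0 = a_0 = (1, 0).
Step 2: u_1 = a_1 − (3)·u_0 = (0, 2).

u_1 = (0, 2)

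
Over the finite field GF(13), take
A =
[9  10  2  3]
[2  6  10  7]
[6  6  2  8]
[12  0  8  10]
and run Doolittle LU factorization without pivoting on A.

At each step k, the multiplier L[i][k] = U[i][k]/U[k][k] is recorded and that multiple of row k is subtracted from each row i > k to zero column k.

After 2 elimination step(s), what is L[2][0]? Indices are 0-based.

[col 0] pivot 9
  R1 -= 6*R0 → (0, 11, 11, 2)  (L[1][0] := 6)
  R2 -= 5*R0 → (0, 8, 5, 6)  (L[2][0] := 5)
  R3 -= 10*R0 → (0, 4, 1, 6)  (L[3][0] := 10)
[col 1] pivot 11
  R2 -= 9*R1 → (0, 0, 10, 1)  (L[2][1] := 9)
  R3 -= 11*R1 → (0, 0, 10, 10)  (L[3][1] := 11)

L[2][0] = 5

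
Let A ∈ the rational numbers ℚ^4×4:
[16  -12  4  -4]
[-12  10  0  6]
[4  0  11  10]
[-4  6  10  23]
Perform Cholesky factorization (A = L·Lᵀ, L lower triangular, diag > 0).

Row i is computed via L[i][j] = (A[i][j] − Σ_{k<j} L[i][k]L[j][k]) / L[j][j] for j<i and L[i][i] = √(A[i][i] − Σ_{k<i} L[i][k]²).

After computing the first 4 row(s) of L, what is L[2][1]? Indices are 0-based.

L[2][1] = 3

Step 1: L[0][0] = √(16) = 4.
  L[1][0] = (-12) / L[0][0] = -3.
Step 2: L[1][1] = √(1) = 1.
  L[2][0] = (4) / L[0][0] = 1.
  L[2][1] = (3) / L[1][1] = 3.
Step 3: L[2][2] = √(1) = 1.
  L[3][0] = (-4) / L[0][0] = -1.
  L[3][1] = (3) / L[1][1] = 3.
  L[3][2] = (2) / L[2][2] = 2.
Step 4: L[3][3] = √(9) = 3.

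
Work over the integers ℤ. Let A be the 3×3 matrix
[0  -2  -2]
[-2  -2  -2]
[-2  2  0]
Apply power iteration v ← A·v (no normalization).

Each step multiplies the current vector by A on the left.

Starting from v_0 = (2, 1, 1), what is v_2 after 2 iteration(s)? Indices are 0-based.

v_0 = (2, 1, 1).
v_1 = A·v_0 = (-4, -8, -2).
v_2 = A·v_1 = (20, 28, -8).

v_2 = (20, 28, -8)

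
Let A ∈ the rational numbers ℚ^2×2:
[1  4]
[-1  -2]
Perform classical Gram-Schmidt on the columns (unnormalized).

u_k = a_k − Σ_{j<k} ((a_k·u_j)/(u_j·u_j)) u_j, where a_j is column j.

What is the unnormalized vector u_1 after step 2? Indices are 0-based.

Step 1: u_0 = a_0 = (1, -1).
Step 2: u_1 = a_1 − (3)·u_0 = (1, 1).

u_1 = (1, 1)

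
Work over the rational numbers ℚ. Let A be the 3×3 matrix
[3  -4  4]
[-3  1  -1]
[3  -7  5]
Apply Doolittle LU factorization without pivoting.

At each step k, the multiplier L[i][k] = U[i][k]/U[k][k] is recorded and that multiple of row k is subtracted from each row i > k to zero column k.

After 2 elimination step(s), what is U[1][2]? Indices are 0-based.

k=0: U[0][0]=3
  eliminate (1,0): mult=-1, new row 1: (0, -3, 3); set L[1][0]=-1
  eliminate (2,0): mult=1, new row 2: (0, -3, 1); set L[2][0]=1
k=1: U[1][1]=-3
  eliminate (2,1): mult=1, new row 2: (0, 0, -2); set L[2][1]=1

U[1][2] = 3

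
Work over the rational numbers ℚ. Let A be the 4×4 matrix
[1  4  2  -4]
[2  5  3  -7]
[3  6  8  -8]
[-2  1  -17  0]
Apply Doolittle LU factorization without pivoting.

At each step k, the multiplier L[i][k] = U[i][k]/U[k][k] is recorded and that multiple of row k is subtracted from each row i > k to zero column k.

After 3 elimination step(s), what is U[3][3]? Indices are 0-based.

U[3][3] = 3

k=0: U[0][0]=1
  eliminate (1,0): mult=2, new row 1: (0, -3, -1, 1); set L[1][0]=2
  eliminate (2,0): mult=3, new row 2: (0, -6, 2, 4); set L[2][0]=3
  eliminate (3,0): mult=-2, new row 3: (0, 9, -13, -8); set L[3][0]=-2
k=1: U[1][1]=-3
  eliminate (2,1): mult=2, new row 2: (0, 0, 4, 2); set L[2][1]=2
  eliminate (3,1): mult=-3, new row 3: (0, 0, -16, -5); set L[3][1]=-3
k=2: U[2][2]=4
  eliminate (3,2): mult=-4, new row 3: (0, 0, 0, 3); set L[3][2]=-4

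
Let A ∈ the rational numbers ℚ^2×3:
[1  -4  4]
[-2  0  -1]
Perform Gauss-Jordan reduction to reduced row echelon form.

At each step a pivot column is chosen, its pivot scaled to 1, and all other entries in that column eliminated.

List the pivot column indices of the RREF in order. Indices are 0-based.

pivot(0,0)=1: scale R0 → (1, -4, 4)
  clear (1,0): R1 −= (-2)R0 → (0, -8, 7)
pivot(1,1)=-8: scale R1 → (0, 1, -7/8)
  clear (0,1): R0 −= (-4)R1 → (1, 0, 1/2)

pivot columns: 0, 1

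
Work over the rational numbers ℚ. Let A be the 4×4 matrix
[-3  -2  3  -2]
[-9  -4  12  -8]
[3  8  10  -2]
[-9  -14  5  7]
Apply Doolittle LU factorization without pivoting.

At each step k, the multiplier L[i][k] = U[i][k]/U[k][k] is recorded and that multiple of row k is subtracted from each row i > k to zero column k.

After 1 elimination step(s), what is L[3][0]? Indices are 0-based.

L[3][0] = 3

[col 0] pivot -3
  R1 -= 3*R0 → (0, 2, 3, -2)  (L[1][0] := 3)
  R2 -= -1*R0 → (0, 6, 13, -4)  (L[2][0] := -1)
  R3 -= 3*R0 → (0, -8, -4, 13)  (L[3][0] := 3)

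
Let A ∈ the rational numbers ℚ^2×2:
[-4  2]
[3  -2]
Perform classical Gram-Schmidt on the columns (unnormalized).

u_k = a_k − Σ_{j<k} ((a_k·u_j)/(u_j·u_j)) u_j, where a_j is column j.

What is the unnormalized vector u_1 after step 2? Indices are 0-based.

Step 1: u_0 = a_0 = (-4, 3).
Step 2: u_1 = a_1 − (-14/25)·u_0 = (-6/25, -8/25).

u_1 = (-6/25, -8/25)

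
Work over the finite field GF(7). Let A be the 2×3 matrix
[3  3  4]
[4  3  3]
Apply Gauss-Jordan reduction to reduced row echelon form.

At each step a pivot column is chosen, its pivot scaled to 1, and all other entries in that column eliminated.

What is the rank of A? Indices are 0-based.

rank = 2

step 1: normalize row 0 (÷3) = (1, 1, 6)
  row 1: subtract 4×row0 = (0, 6, 0)
step 2: normalize row 1 (÷6) = (0, 1, 0)
  row 0: subtract 1×row1 = (1, 0, 6)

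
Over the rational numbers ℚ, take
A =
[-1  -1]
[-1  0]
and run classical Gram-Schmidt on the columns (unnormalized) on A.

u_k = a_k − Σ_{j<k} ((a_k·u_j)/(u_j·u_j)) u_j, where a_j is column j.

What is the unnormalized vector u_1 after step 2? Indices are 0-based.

u_1 = (-1/2, 1/2)

Step 1: u_0 = a_0 = (-1, -1).
Step 2: u_1 = a_1 − (1/2)·u_0 = (-1/2, 1/2).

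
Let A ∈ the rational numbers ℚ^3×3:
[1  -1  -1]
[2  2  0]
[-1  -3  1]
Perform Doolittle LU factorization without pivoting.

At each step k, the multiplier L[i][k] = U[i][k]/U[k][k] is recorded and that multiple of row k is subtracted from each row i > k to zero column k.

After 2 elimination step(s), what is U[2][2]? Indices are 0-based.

[col 0] pivot 1
  R1 -= 2*R0 → (0, 4, 2)  (L[1][0] := 2)
  R2 -= -1*R0 → (0, -4, 0)  (L[2][0] := -1)
[col 1] pivot 4
  R2 -= -1*R1 → (0, 0, 2)  (L[2][1] := -1)

U[2][2] = 2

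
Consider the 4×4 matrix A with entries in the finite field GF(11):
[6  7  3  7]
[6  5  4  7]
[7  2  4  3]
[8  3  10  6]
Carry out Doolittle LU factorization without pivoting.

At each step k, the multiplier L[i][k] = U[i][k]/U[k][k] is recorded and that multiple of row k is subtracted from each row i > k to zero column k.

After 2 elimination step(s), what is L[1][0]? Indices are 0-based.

L[1][0] = 1

[col 0] pivot 6
  R1 -= 1*R0 → (0, 9, 1, 0)  (L[1][0] := 1)
  R2 -= 3*R0 → (0, 3, 6, 4)  (L[2][0] := 3)
  R3 -= 5*R0 → (0, 1, 6, 4)  (L[3][0] := 5)
[col 1] pivot 9
  R2 -= 4*R1 → (0, 0, 2, 4)  (L[2][1] := 4)
  R3 -= 5*R1 → (0, 0, 1, 4)  (L[3][1] := 5)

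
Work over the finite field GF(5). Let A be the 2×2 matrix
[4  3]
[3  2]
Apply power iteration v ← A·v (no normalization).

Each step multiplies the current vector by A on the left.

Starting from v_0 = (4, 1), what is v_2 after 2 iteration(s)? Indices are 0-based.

v_2 = (3, 0)

v_0 = (4, 1).
v_1 = A·v_0 = (4, 4).
v_2 = A·v_1 = (3, 0).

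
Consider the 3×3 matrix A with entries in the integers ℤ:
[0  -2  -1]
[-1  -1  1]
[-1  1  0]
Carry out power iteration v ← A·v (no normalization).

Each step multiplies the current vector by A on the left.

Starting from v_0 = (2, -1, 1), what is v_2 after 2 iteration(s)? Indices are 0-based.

v_0 = (2, -1, 1).
v_1 = A·v_0 = (1, 0, -3).
v_2 = A·v_1 = (3, -4, -1).

v_2 = (3, -4, -1)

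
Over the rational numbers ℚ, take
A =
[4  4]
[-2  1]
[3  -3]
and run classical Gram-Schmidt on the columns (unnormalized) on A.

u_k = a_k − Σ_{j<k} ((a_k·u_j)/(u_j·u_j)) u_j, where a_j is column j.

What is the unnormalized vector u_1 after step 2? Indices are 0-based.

Step 1: u_0 = a_0 = (4, -2, 3).
Step 2: u_1 = a_1 − (5/29)·u_0 = (96/29, 39/29, -102/29).

u_1 = (96/29, 39/29, -102/29)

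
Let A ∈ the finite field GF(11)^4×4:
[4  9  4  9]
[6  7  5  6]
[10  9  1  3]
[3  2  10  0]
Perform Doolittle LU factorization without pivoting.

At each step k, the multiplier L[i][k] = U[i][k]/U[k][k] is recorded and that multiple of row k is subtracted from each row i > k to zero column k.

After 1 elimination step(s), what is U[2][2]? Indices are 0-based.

Step 1: pivot at (0,0) is 4.
  row1 ← row1 − (7)·row0  ⇒  L[1][0]=7, U row1=(0, 10, 10, 9)
  row2 ← row2 − (8)·row0  ⇒  L[2][0]=8, U row2=(0, 3, 2, 8)
  row3 ← row3 − (9)·row0  ⇒  L[3][0]=9, U row3=(0, 9, 7, 7)

U[2][2] = 2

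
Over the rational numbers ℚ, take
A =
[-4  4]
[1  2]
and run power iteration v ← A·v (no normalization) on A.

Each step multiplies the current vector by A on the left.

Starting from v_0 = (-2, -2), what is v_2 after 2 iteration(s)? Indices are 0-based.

v_0 = (-2, -2).
v_1 = A·v_0 = (0, -6).
v_2 = A·v_1 = (-24, -12).

v_2 = (-24, -12)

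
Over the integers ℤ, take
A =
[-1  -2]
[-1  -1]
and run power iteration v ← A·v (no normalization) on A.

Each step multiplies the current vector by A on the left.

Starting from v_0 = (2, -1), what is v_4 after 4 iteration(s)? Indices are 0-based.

v_4 = (10, 7)

v_0 = (2, -1).
v_1 = A·v_0 = (0, -1).
v_2 = A·v_1 = (2, 1).
v_3 = A·v_2 = (-4, -3).
v_4 = A·v_3 = (10, 7).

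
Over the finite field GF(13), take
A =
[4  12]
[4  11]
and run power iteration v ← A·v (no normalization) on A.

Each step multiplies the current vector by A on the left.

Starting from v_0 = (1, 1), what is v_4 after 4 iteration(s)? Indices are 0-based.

v_0 = (1, 1).
v_1 = A·v_0 = (3, 2).
v_2 = A·v_1 = (10, 8).
v_3 = A·v_2 = (6, 11).
v_4 = A·v_3 = (0, 2).

v_4 = (0, 2)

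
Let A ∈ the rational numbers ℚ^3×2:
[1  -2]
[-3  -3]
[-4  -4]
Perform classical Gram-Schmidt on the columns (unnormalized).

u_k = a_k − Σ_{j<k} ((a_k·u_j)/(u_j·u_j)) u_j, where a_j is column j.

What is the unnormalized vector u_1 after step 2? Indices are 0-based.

Step 1: u_0 = a_0 = (1, -3, -4).
Step 2: u_1 = a_1 − (23/26)·u_0 = (-75/26, -9/26, -6/13).

u_1 = (-75/26, -9/26, -6/13)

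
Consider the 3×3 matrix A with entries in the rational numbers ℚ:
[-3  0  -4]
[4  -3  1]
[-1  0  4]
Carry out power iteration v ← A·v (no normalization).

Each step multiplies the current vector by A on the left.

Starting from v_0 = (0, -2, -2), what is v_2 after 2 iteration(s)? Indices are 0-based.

v_0 = (0, -2, -2).
v_1 = A·v_0 = (8, 4, -8).
v_2 = A·v_1 = (8, 12, -40).

v_2 = (8, 12, -40)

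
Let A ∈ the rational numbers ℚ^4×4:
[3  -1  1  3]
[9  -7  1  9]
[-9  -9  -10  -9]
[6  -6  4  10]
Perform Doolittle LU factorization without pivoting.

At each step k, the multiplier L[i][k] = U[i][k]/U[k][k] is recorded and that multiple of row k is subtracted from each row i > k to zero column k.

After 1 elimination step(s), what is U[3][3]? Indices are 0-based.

U[3][3] = 4

k=0: U[0][0]=3
  eliminate (1,0): mult=3, new row 1: (0, -4, -2, 0); set L[1][0]=3
  eliminate (2,0): mult=-3, new row 2: (0, -12, -7, 0); set L[2][0]=-3
  eliminate (3,0): mult=2, new row 3: (0, -4, 2, 4); set L[3][0]=2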